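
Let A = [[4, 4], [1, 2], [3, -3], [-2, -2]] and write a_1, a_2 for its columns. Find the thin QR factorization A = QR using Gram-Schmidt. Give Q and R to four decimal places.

Q = [[0.7303, 0.4333], [0.1826, 0.2995], [0.5477, -0.8220], [-0.3651, -0.2166]], R = [[5.4772, 2.3735], [0.0000, 5.2313]]

q_1 = a_1/‖a_1‖ = (4, 1, 3, -2)/5.4772 = (0.7303, 0.1826, 0.5477, -0.3651).
r_{12} = q_1·a_2 = 2.3735.
u_2 = a_2 − 2.3735·q_1 = (2.2667, 1.5667, -4.3000, -1.1333).
‖u_2‖ = 5.2313, so q_2 = (0.4333, 0.2995, -0.8220, -0.2166).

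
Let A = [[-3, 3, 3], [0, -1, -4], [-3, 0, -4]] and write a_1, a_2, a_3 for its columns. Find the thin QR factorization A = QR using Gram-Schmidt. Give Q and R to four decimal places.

Q = [[-0.7071, 0.6396, -0.3015], [0.0000, -0.4264, -0.9045], [-0.7071, -0.6396, 0.3015]], R = [[4.2426, -2.1213, 0.7071], [0.0000, 2.3452, 6.1828], [0.0000, 0.0000, 1.5076]]

a_1 = (-3, 0, -3); ‖a_1‖ = 4.2426, so e_1 = (-0.7071, 0.0000, -0.7071).
e_1·a_2 = (-0.7071)·3 + 0.0000·(-1) + (-0.7071)·0 = -2.1213.
u_2 = a_2 + 2.1213·e_1 = (1.5000, -1.0000, -1.5000).
‖u_2‖ = 2.3452, so e_2 = (0.6396, -0.4264, -0.6396).
e_1·a_3 = (-0.7071)·3 + 0.0000·(-4) + (-0.7071)·(-4) = 0.7071; e_2·a_3 = 0.6396·3 + (-0.4264)·(-4) + (-0.6396)·(-4) = 6.1828.
u_3 = a_3 − 0.7071·e_1 − 6.1828·e_2 = (-0.4545, -1.3636, 0.4545).
‖u_3‖ = 1.5076, so e_3 = (-0.3015, -0.9045, 0.3015).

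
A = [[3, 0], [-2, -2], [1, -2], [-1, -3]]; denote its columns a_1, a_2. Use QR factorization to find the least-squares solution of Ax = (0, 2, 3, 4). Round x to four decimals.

x = (0.1087, -1.3261)

a_1 = (3, -2, 1, -1); ‖a_1‖ = 3.8730, so q_1 = (0.7746, -0.5164, 0.2582, -0.2582).
q_1·a_2 = 0.7746·0 + (-0.5164)·(-2) + 0.2582·(-2) + (-0.2582)·(-3) = 1.2910.
u_2 = a_2 − 1.2910·q_1 = (-1.0000, -1.3333, -2.3333, -2.6667).
‖u_2‖ = 3.9158, so q_2 = (-0.2554, -0.3405, -0.5959, -0.6810).
Qᵀb = (-1.2910, -5.1927).
Back-substitute: x_2 = -5.1927/3.9158 = -1.3261.
x_1 = (-1.2910 − 1.2910·(-1.3261))/3.8730 = 0.1087.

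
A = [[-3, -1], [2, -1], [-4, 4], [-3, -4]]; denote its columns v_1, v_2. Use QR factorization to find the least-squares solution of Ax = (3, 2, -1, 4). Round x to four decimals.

v_1 = (-3, 2, -4, -3); ‖v_1‖ = 6.1644, so e_1 = (-0.4867, 0.3244, -0.6489, -0.4867).
e_1·v_2 = (-0.4867)·(-1) + 0.3244·(-1) + (-0.6489)·4 + (-0.4867)·(-4) = -0.4867.
u_2 = v_2 + 0.4867·e_1 = (-1.2368, -0.8421, 3.6842, -4.2368).
‖u_2‖ = 5.8106, so e_2 = (-0.2129, -0.1449, 0.6340, -0.7292).
Qᵀb = (-2.1089, -4.4791).
Back-substitute: x_2 = -4.4791/5.8106 = -0.7708.
x_1 = (-2.1089 + 0.4867·(-0.7708))/6.1644 = -0.4030.

x = (-0.4030, -0.7708)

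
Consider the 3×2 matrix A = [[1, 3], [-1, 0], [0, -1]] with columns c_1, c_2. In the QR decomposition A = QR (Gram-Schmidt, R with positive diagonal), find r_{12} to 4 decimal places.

r_{12} = 2.1213

e_1 = c_1/‖c_1‖ = (1, -1, 0)/1.4142 = (0.7071, -0.7071, 0.0000).
r_{12} = e_1·c_2 = 2.1213.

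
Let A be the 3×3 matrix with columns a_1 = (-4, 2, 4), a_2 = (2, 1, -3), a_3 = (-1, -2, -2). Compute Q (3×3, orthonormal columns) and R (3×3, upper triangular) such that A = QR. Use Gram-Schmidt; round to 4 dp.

q_1 = a_1/‖a_1‖ = (-4, 2, 4)/6.0000 = (-0.6667, 0.3333, 0.6667).
r_{12} = q_1·a_2 = -3.0000.
u_2 = a_2 + 3.0000·q_1 = (0.0000, 2.0000, -1.0000).
‖u_2‖ = 2.2361, so q_2 = (0.0000, 0.8944, -0.4472).
r_{13} = q_1·a_3 = -1.3333; r_{23} = q_2·a_3 = -0.8944.
u_3 = a_3 + 1.3333·q_1 + 0.8944·q_2 = (-1.8889, -0.7556, -1.5111).
‖u_3‖ = 2.5342, so q_3 = (-0.7454, -0.2981, -0.5963).

Q = [[-0.6667, 0.0000, -0.7454], [0.3333, 0.8944, -0.2981], [0.6667, -0.4472, -0.5963]], R = [[6.0000, -3.0000, -1.3333], [0.0000, 2.2361, -0.8944], [0.0000, 0.0000, 2.5342]]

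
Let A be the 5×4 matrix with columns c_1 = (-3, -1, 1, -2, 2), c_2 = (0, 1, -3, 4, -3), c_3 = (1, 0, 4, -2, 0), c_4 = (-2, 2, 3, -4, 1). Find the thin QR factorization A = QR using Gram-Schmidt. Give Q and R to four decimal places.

Q = [[-0.6882, -0.6709, -0.2424, -0.1316], [-0.2294, 0.0124, 0.1189, 0.8753], [0.2294, -0.4845, 0.7690, -0.1773], [-0.4588, 0.4969, 0.1223, -0.4204], [0.4588, -0.2609, -0.5663, -0.0914]], R = [[4.3589, -4.1295, 1.1471, 3.9001], [0.0000, 4.2364, -3.6028, -2.3356], [0.0000, 0.0000, 2.5892, 1.9742], [0.0000, 0.0000, 0.0000, 3.0720]]

c_1 = (-3, -1, 1, -2, 2); ‖c_1‖ = 4.3589, so e_1 = (-0.6882, -0.2294, 0.2294, -0.4588, 0.4588).
e_1·c_2 = (-0.6882)·0 + (-0.2294)·1 + 0.2294·(-3) + (-0.4588)·4 + 0.4588·(-3) = -4.1295.
u_2 = c_2 + 4.1295·e_1 = (-2.8421, 0.0526, -2.0526, 2.1053, -1.1053).
‖u_2‖ = 4.2364, so e_2 = (-0.6709, 0.0124, -0.4845, 0.4969, -0.2609).
e_1·c_3 = (-0.6882)·1 + (-0.2294)·0 + 0.2294·4 + (-0.4588)·(-2) + 0.4588·0 = 1.1471; e_2·c_3 = (-0.6709)·1 + 0.0124·0 + (-0.4845)·4 + 0.4969·(-2) + (-0.2609)·0 = -3.6028.
u_3 = c_3 − 1.1471·e_1 + 3.6028·e_2 = (-0.6276, 0.3079, 1.9912, 0.3167, -1.4663).
‖u_3‖ = 2.5892, so e_3 = (-0.2424, 0.1189, 0.7690, 0.1223, -0.5663).
e_1·c_4 = (-0.6882)·(-2) + (-0.2294)·2 + 0.2294·3 + (-0.4588)·(-4) + 0.4588·1 = 3.9001; e_2·c_4 = (-0.6709)·(-2) + 0.0124·2 + (-0.4845)·3 + 0.4969·(-4) + (-0.2609)·1 = -2.3356; e_3·c_4 = (-0.2424)·(-2) + 0.1189·2 + 0.7690·3 + 0.1223·(-4) + (-0.5663)·1 = 1.9742.
u_4 = c_4 − 3.9001·e_1 + 2.3356·e_2 − 1.9742·e_3 = (-0.4042, 2.6890, -0.5446, -1.2913, -0.2808).
‖u_4‖ = 3.0720, so e_4 = (-0.1316, 0.8753, -0.1773, -0.4204, -0.0914).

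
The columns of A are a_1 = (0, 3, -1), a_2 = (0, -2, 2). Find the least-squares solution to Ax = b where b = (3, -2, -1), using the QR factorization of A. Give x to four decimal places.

a_1 = (0, 3, -1); ‖a_1‖ = 3.1623, so e_1 = (0.0000, 0.9487, -0.3162).
e_1·a_2 = 0.0000·0 + 0.9487·(-2) + (-0.3162)·2 = -2.5298.
u_2 = a_2 + 2.5298·e_1 = (0.0000, 0.4000, 1.2000).
‖u_2‖ = 1.2649, so e_2 = (0.0000, 0.3162, 0.9487).
Qᵀb = (-1.5811, -1.5811).
Back-substitute: x_2 = -1.5811/1.2649 = -1.2500.
x_1 = (-1.5811 + 2.5298·(-1.2500))/3.1623 = -1.5000.

x = (-1.5000, -1.2500)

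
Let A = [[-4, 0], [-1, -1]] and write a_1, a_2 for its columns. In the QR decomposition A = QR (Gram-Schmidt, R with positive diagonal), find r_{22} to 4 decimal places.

a_1 = (-4, -1); ‖a_1‖ = 4.1231, so q_1 = (-0.9701, -0.2425).
q_1·a_2 = (-0.9701)·0 + (-0.2425)·(-1) = 0.2425.
u_2 = a_2 − 0.2425·q_1 = (0.2353, -0.9412).
r_{22} = ‖u_2‖ = 0.9701.

r_{22} = 0.9701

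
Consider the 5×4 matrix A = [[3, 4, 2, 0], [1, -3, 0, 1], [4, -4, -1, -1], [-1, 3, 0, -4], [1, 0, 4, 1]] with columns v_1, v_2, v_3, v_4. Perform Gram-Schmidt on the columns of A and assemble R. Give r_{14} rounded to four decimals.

v_1 = (3, 1, 4, -1, 1); ‖v_1‖ = 5.2915, so q_1 = (0.5669, 0.1890, 0.7559, -0.1890, 0.1890).
r_{14} = q_1·v_4 = 0.3780.

r_{14} = 0.3780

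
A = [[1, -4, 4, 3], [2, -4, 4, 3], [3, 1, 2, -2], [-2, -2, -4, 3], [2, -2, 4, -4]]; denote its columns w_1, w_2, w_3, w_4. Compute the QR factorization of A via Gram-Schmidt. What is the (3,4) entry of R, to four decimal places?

r_{34} = -1.1269

w_1 = (1, 2, 3, -2, 2); ‖w_1‖ = 4.6904, so e_1 = (0.2132, 0.4264, 0.6396, -0.4264, 0.4264).
e_1·w_2 = 0.2132·(-4) + 0.4264·(-4) + 0.6396·1 + (-0.4264)·(-2) + 0.4264·(-2) = -1.9188.
u_2 = w_2 + 1.9188·e_1 = (-3.5909, -3.1818, 2.2273, -2.8182, -1.1818).
‖u_2‖ = 6.1089, so e_2 = (-0.5878, -0.5209, 0.3646, -0.4613, -0.1935).
e_1·w_3 = 0.2132·4 + 0.4264·4 + 0.6396·2 + (-0.4264)·(-4) + 0.4264·4 = 7.2488; e_2·w_3 = (-0.5878)·4 + (-0.5209)·4 + 0.3646·2 + (-0.4613)·(-4) + (-0.1935)·4 = -2.6340.
u_3 = w_3 − 7.2488·e_1 + 2.6340·e_2 = (0.9062, -0.4629, -1.6760, -2.1242, 0.3995).
‖u_3‖ = 2.9183, so e_3 = (0.3105, -0.1586, -0.5743, -0.7279, 0.1369).
r_{34} = e_3·w_4 = -1.1269.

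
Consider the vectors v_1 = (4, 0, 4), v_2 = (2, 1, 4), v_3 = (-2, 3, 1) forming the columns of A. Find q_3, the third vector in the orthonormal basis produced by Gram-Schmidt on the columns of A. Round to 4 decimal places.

v_1 = (4, 0, 4); ‖v_1‖ = 5.6569, so q_1 = (0.7071, 0.0000, 0.7071).
q_1·v_2 = 0.7071·2 + 0.0000·1 + 0.7071·4 = 4.2426.
u_2 = v_2 − 4.2426·q_1 = (-1.0000, 1.0000, 1.0000).
‖u_2‖ = 1.7321, so q_2 = (-0.5774, 0.5774, 0.5774).
q_1·v_3 = 0.7071·(-2) + 0.0000·3 + 0.7071·1 = -0.7071; q_2·v_3 = (-0.5774)·(-2) + 0.5774·3 + 0.5774·1 = 3.4641.
u_3 = v_3 + 0.7071·q_1 − 3.4641·q_2 = (0.5000, 1.0000, -0.5000).
‖u_3‖ = 1.2247, so q_3 = (0.4082, 0.8165, -0.4082).

q_3 = (0.4082, 0.8165, -0.4082)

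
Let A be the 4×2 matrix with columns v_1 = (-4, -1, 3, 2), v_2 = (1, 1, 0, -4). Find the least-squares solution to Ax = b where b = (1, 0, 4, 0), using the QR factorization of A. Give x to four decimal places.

x = (0.4232, 0.3612)

v_1 = (-4, -1, 3, 2); ‖v_1‖ = 5.4772, so e_1 = (-0.7303, -0.1826, 0.5477, 0.3651).
e_1·v_2 = (-0.7303)·1 + (-0.1826)·1 + 0.5477·0 + 0.3651·(-4) = -2.3735.
u_2 = v_2 + 2.3735·e_1 = (-0.7333, 0.5667, 1.3000, -3.1333).
‖u_2‖ = 3.5166, so e_2 = (-0.2085, 0.1611, 0.3697, -0.8910).
Qᵀb = (1.4606, 1.2702).
Back-substitute: x_2 = 1.2702/3.5166 = 0.3612.
x_1 = (1.4606 + 2.3735·0.3612)/5.4772 = 0.4232.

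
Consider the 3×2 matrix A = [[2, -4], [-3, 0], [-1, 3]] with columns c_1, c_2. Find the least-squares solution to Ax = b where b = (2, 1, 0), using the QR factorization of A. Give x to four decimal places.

q_1 = c_1/‖c_1‖ = (2, -3, -1)/3.7417 = (0.5345, -0.8018, -0.2673).
r_{12} = q_1·c_2 = -2.9399.
u_2 = c_2 + 2.9399·q_1 = (-2.4286, -2.3571, 2.2143).
‖u_2‖ = 4.0444, so q_2 = (-0.6005, -0.5828, 0.5475).
Qᵀb = (0.2673, -1.7838).
Back-substitute: x_2 = -1.7838/4.0444 = -0.4410.
x_1 = (0.2673 + 2.9399·(-0.4410))/3.7417 = -0.2751.

x = (-0.2751, -0.4410)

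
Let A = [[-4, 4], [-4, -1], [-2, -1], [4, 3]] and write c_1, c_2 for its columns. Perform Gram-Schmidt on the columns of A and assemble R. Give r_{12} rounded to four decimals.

c_1 = (-4, -4, -2, 4); ‖c_1‖ = 7.2111, so q_1 = (-0.5547, -0.5547, -0.2774, 0.5547).
r_{12} = q_1·c_2 = 0.2774.

r_{12} = 0.2774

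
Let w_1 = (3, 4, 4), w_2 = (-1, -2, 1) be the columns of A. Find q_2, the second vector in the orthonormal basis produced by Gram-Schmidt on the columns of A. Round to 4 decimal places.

q_2 = (-0.2225, -0.6009, 0.7678)

q_1 = w_1/‖w_1‖ = (3, 4, 4)/6.4031 = (0.4685, 0.6247, 0.6247).
r_{12} = q_1·w_2 = -1.0932.
u_2 = w_2 + 1.0932·q_1 = (-0.4878, -1.3171, 1.6829).
‖u_2‖ = 2.1920, so q_2 = (-0.2225, -0.6009, 0.7678).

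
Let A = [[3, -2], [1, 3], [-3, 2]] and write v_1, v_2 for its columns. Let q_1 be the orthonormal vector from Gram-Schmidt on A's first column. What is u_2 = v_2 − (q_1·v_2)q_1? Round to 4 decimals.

q_1 = v_1/‖v_1‖ = (3, 1, -3)/4.3589 = (0.6882, 0.2294, -0.6882).
r_{12} = q_1·v_2 = -2.0647.
u_2 = v_2 + 2.0647·q_1 = (-0.5789, 3.4737, 0.5789).

u_2 = (-0.5789, 3.4737, 0.5789)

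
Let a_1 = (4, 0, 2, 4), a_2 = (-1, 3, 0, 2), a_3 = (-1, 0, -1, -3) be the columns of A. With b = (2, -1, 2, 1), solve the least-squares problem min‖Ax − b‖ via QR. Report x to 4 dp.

q_1 = a_1/‖a_1‖ = (4, 0, 2, 4)/6.0000 = (0.6667, 0.0000, 0.3333, 0.6667).
r_{12} = q_1·a_2 = 0.6667.
u_2 = a_2 − 0.6667·q_1 = (-1.4444, 3.0000, -0.2222, 1.5556).
‖u_2‖ = 3.6818, so q_2 = (-0.3923, 0.8148, -0.0604, 0.4225).
r_{13} = q_1·a_3 = -3.0000; r_{23} = q_2·a_3 = -0.8148.
u_3 = a_3 + 3.0000·q_1 + 0.8148·q_2 = (0.6803, 0.6639, -0.0492, -0.6557).
‖u_3‖ = 1.1559, so q_3 = (0.5886, 0.5744, -0.0425, -0.5673).
Qᵀb = (2.6667, -1.2977, -0.0496).
Back-substitute: x_3 = -0.0496/1.1559 = -0.0429.
x_2 = (-1.2977 + 0.8148·(-0.0429))/3.6818 = -0.3620.
x_1 = (2.6667 − 0.6667·(-0.3620) + 3.0000·(-0.0429))/6.0000 = 0.4632.

x = (0.4632, -0.3620, -0.0429)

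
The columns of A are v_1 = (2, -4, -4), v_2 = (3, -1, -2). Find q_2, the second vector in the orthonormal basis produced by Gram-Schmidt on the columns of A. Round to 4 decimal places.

v_1 = (2, -4, -4); ‖v_1‖ = 6.0000, so q_1 = (0.3333, -0.6667, -0.6667).
q_1·v_2 = 0.3333·3 + (-0.6667)·(-1) + (-0.6667)·(-2) = 3.0000.
u_2 = v_2 − 3.0000·q_1 = (2.0000, 1.0000, 0.0000).
‖u_2‖ = 2.2361, so q_2 = (0.8944, 0.4472, 0.0000).

q_2 = (0.8944, 0.4472, 0.0000)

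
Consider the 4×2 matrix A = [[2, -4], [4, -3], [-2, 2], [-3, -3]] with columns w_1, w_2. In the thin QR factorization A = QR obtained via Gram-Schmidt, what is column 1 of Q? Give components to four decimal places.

w_1 = (2, 4, -2, -3); ‖w_1‖ = 5.7446, so e_1 = (0.3482, 0.6963, -0.3482, -0.5222).

e_1 = (0.3482, 0.6963, -0.3482, -0.5222)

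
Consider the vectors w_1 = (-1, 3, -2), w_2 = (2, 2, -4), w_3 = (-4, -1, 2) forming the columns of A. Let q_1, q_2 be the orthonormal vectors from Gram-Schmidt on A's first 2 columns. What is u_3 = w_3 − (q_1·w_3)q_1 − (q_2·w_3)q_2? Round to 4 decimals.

u_3 = (-1.0000, -1.0000, -1.0000)

q_1 = w_1/‖w_1‖ = (-1, 3, -2)/3.7417 = (-0.2673, 0.8018, -0.5345).
r_{12} = q_1·w_2 = 3.2071.
u_2 = w_2 − 3.2071·q_1 = (2.8571, -0.5714, -2.2857).
‖u_2‖ = 3.7033, so q_2 = (0.7715, -0.1543, -0.6172).
r_{13} = q_1·w_3 = -0.8018; r_{23} = q_2·w_3 = -4.1662.
u_3 = w_3 + 0.8018·q_1 + 4.1662·q_2 = (-1.0000, -1.0000, -1.0000).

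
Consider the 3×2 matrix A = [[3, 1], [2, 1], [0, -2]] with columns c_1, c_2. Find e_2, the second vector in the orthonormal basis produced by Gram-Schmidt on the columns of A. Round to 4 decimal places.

e_1 = c_1/‖c_1‖ = (3, 2, 0)/3.6056 = (0.8321, 0.5547, 0.0000).
r_{12} = e_1·c_2 = 1.3868.
u_2 = c_2 − 1.3868·e_1 = (-0.1538, 0.2308, -2.0000).
‖u_2‖ = 2.0191, so e_2 = (-0.0762, 0.1143, -0.9905).

e_2 = (-0.0762, 0.1143, -0.9905)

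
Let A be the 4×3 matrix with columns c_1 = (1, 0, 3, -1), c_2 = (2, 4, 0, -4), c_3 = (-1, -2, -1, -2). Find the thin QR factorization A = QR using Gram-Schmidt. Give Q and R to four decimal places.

Q = [[0.3015, 0.2543, -0.2509], [0.0000, 0.6992, -0.6093], [0.9045, -0.2860, -0.1613], [-0.3015, -0.6039, -0.7347]], R = [[3.3166, 1.8091, -0.6030], [0.0000, 5.7208, -0.1589], [0.0000, 0.0000, 3.1002]]

c_1 = (1, 0, 3, -1); ‖c_1‖ = 3.3166, so q_1 = (0.3015, 0.0000, 0.9045, -0.3015).
q_1·c_2 = 0.3015·2 + 0.0000·4 + 0.9045·0 + (-0.3015)·(-4) = 1.8091.
u_2 = c_2 − 1.8091·q_1 = (1.4545, 4.0000, -1.6364, -3.4545).
‖u_2‖ = 5.7208, so q_2 = (0.2543, 0.6992, -0.2860, -0.6039).
q_1·c_3 = 0.3015·(-1) + 0.0000·(-2) + 0.9045·(-1) + (-0.3015)·(-2) = -0.6030; q_2·c_3 = 0.2543·(-1) + 0.6992·(-2) + (-0.2860)·(-1) + (-0.6039)·(-2) = -0.1589.
u_3 = c_3 + 0.6030·q_1 + 0.1589·q_2 = (-0.7778, -1.8889, -0.5000, -2.2778).
‖u_3‖ = 3.1002, so q_3 = (-0.2509, -0.6093, -0.1613, -0.7347).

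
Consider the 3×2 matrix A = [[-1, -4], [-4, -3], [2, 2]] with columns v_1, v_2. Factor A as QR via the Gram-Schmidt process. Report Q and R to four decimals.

Q = [[-0.2182, -0.9660], [-0.8729, 0.2566], [0.4364, 0.0302]], R = [[4.5826, 4.3644], [0.0000, 3.1547]]

v_1 = (-1, -4, 2); ‖v_1‖ = 4.5826, so q_1 = (-0.2182, -0.8729, 0.4364).
q_1·v_2 = (-0.2182)·(-4) + (-0.8729)·(-3) + 0.4364·2 = 4.3644.
u_2 = v_2 − 4.3644·q_1 = (-3.0476, 0.8095, 0.0952).
‖u_2‖ = 3.1547, so q_2 = (-0.9660, 0.2566, 0.0302).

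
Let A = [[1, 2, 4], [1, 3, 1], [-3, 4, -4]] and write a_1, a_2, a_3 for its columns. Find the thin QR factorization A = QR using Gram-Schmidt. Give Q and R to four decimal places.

Q = [[0.3015, 0.5321, 0.7912], [0.3015, 0.7340, -0.6086], [-0.9045, 0.4220, 0.0609]], R = [[3.3166, -2.1106, 5.1257], [0.0000, 4.9543, 1.1744], [0.0000, 0.0000, 2.3126]]

a_1 = (1, 1, -3); ‖a_1‖ = 3.3166, so q_1 = (0.3015, 0.3015, -0.9045).
q_1·a_2 = 0.3015·2 + 0.3015·3 + (-0.9045)·4 = -2.1106.
u_2 = a_2 + 2.1106·q_1 = (2.6364, 3.6364, 2.0909).
‖u_2‖ = 4.9543, so q_2 = (0.5321, 0.7340, 0.4220).
q_1·a_3 = 0.3015·4 + 0.3015·1 + (-0.9045)·(-4) = 5.1257; q_2·a_3 = 0.5321·4 + 0.7340·1 + 0.4220·(-4) = 1.1744.
u_3 = a_3 − 5.1257·q_1 − 1.1744·q_2 = (1.8296, -1.4074, 0.1407).
‖u_3‖ = 2.3126, so q_3 = (0.7912, -0.6086, 0.0609).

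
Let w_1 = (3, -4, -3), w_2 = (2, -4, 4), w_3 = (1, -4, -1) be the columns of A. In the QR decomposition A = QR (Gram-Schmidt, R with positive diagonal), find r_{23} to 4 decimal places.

q_1 = w_1/‖w_1‖ = (3, -4, -3)/5.8310 = (0.5145, -0.6860, -0.5145).
r_{12} = q_1·w_2 = 1.7150.
u_2 = w_2 − 1.7150·q_1 = (1.1176, -2.8235, 4.8824).
‖u_2‖ = 5.7497, so q_2 = (0.1944, -0.4911, 0.8492).
r_{23} = q_2·w_3 = 1.3095.

r_{23} = 1.3095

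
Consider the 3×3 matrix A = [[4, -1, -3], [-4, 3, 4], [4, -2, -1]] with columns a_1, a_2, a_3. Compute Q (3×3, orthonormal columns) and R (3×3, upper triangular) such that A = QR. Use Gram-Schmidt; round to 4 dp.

e_1 = a_1/‖a_1‖ = (4, -4, 4)/6.9282 = (0.5774, -0.5774, 0.5774).
r_{12} = e_1·a_2 = -3.4641.
u_2 = a_2 + 3.4641·e_1 = (1.0000, 1.0000, 0.0000).
‖u_2‖ = 1.4142, so e_2 = (0.7071, 0.7071, 0.0000).
r_{13} = e_1·a_3 = -4.6188; r_{23} = e_2·a_3 = 0.7071.
u_3 = a_3 + 4.6188·e_1 − 0.7071·e_2 = (-0.8333, 0.8333, 1.6667).
‖u_3‖ = 2.0412, so e_3 = (-0.4082, 0.4082, 0.8165).

Q = [[0.5774, 0.7071, -0.4082], [-0.5774, 0.7071, 0.4082], [0.5774, 0.0000, 0.8165]], R = [[6.9282, -3.4641, -4.6188], [0.0000, 1.4142, 0.7071], [0.0000, 0.0000, 2.0412]]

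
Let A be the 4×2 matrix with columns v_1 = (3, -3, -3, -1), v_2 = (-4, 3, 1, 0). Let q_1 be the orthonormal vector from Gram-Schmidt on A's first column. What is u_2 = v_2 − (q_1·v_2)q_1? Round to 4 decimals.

v_1 = (3, -3, -3, -1); ‖v_1‖ = 5.2915, so q_1 = (0.5669, -0.5669, -0.5669, -0.1890).
q_1·v_2 = 0.5669·(-4) + (-0.5669)·3 + (-0.5669)·1 + (-0.1890)·0 = -4.5356.
u_2 = v_2 + 4.5356·q_1 = (-1.4286, 0.4286, -1.5714, -0.8571).

u_2 = (-1.4286, 0.4286, -1.5714, -0.8571)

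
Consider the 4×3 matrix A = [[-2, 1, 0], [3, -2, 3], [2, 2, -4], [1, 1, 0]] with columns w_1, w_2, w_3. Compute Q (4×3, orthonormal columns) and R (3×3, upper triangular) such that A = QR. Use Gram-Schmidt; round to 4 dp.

Q = [[-0.4714, 0.2163, 0.4937], [0.7071, -0.4867, 0.2962], [0.4714, 0.7570, -0.3256], [0.2357, 0.3785, 0.7500]], R = [[4.2426, -0.7071, 0.2357], [0.0000, 3.0822, -4.4881], [0.0000, 0.0000, 2.1912]]

q_1 = w_1/‖w_1‖ = (-2, 3, 2, 1)/4.2426 = (-0.4714, 0.7071, 0.4714, 0.2357).
r_{12} = q_1·w_2 = -0.7071.
u_2 = w_2 + 0.7071·q_1 = (0.6667, -1.5000, 2.3333, 1.1667).
‖u_2‖ = 3.0822, so q_2 = (0.2163, -0.4867, 0.7570, 0.3785).
r_{13} = q_1·w_3 = 0.2357; r_{23} = q_2·w_3 = -4.4881.
u_3 = w_3 − 0.2357·q_1 + 4.4881·q_2 = (1.0819, 0.6491, -0.7135, 1.6433).
‖u_3‖ = 2.1912, so q_3 = (0.4937, 0.2962, -0.3256, 0.7500).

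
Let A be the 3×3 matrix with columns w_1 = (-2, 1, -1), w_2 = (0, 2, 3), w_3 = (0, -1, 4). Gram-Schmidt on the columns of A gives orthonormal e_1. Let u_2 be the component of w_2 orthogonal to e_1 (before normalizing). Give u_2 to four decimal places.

e_1 = w_1/‖w_1‖ = (-2, 1, -1)/2.4495 = (-0.8165, 0.4082, -0.4082).
r_{12} = e_1·w_2 = -0.4082.
u_2 = w_2 + 0.4082·e_1 = (-0.3333, 2.1667, 2.8333).

u_2 = (-0.3333, 2.1667, 2.8333)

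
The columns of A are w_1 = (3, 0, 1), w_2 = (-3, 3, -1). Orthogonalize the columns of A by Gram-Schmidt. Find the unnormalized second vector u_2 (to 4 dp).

w_1 = (3, 0, 1); ‖w_1‖ = 3.1623, so e_1 = (0.9487, 0.0000, 0.3162).
e_1·w_2 = 0.9487·(-3) + 0.0000·3 + 0.3162·(-1) = -3.1623.
u_2 = w_2 + 3.1623·e_1 = (0.0000, 3.0000, 0.0000).

u_2 = (0.0000, 3.0000, 0.0000)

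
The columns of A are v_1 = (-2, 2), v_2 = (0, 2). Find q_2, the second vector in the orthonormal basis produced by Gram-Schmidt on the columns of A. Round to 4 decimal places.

q_2 = (0.7071, 0.7071)

v_1 = (-2, 2); ‖v_1‖ = 2.8284, so q_1 = (-0.7071, 0.7071).
q_1·v_2 = (-0.7071)·0 + 0.7071·2 = 1.4142.
u_2 = v_2 − 1.4142·q_1 = (1.0000, 1.0000).
‖u_2‖ = 1.4142, so q_2 = (0.7071, 0.7071).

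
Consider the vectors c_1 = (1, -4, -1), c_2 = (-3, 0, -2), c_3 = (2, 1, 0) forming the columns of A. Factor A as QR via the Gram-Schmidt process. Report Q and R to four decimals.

Q = [[0.2357, -0.8184, 0.5241], [-0.9428, -0.0618, 0.3276], [-0.2357, -0.5713, -0.7861]], R = [[4.2426, -0.2357, -0.4714], [0.0000, 3.5978, -1.6986], [0.0000, 0.0000, 1.3758]]

c_1 = (1, -4, -1); ‖c_1‖ = 4.2426, so q_1 = (0.2357, -0.9428, -0.2357).
q_1·c_2 = 0.2357·(-3) + (-0.9428)·0 + (-0.2357)·(-2) = -0.2357.
u_2 = c_2 + 0.2357·q_1 = (-2.9444, -0.2222, -2.0556).
‖u_2‖ = 3.5978, so q_2 = (-0.8184, -0.0618, -0.5713).
q_1·c_3 = 0.2357·2 + (-0.9428)·1 + (-0.2357)·0 = -0.4714; q_2·c_3 = (-0.8184)·2 + (-0.0618)·1 + (-0.5713)·0 = -1.6986.
u_3 = c_3 + 0.4714·q_1 + 1.6986·q_2 = (0.7210, 0.4506, -1.0815).
‖u_3‖ = 1.3758, so q_3 = (0.5241, 0.3276, -0.7861).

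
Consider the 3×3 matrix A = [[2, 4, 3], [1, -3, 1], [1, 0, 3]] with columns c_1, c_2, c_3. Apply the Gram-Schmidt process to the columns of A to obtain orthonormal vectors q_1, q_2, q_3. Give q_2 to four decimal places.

q_1 = c_1/‖c_1‖ = (2, 1, 1)/2.4495 = (0.8165, 0.4082, 0.4082).
r_{12} = q_1·c_2 = 2.0412.
u_2 = c_2 − 2.0412·q_1 = (2.3333, -3.8333, -0.8333).
‖u_2‖ = 4.5644, so q_2 = (0.5112, -0.8398, -0.1826).

q_2 = (0.5112, -0.8398, -0.1826)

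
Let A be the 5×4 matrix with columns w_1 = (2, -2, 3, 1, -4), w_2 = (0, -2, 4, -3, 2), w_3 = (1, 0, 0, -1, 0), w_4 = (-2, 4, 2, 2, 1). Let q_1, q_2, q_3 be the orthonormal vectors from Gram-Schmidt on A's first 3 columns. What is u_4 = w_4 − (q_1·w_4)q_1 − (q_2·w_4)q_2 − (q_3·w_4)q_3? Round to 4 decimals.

q_1 = w_1/‖w_1‖ = (2, -2, 3, 1, -4)/5.8310 = (0.3430, -0.3430, 0.5145, 0.1715, -0.6860).
r_{12} = q_1·w_2 = 0.8575.
u_2 = w_2 − 0.8575·q_1 = (-0.2941, -1.7059, 3.5588, -3.1471, 2.5882).
‖u_2‖ = 5.6802, so q_2 = (-0.0518, -0.3003, 0.6265, -0.5540, 0.4557).
r_{13} = q_1·w_3 = 0.1715; r_{23} = q_2·w_3 = 0.5023.
u_3 = w_3 − 0.1715·q_1 − 0.5023·q_2 = (0.9672, 0.2097, -0.4029, -0.7511, -0.1112).
‖u_3‖ = 1.3108, so q_3 = (0.7378, 0.1599, -0.3074, -0.5730, -0.0848).
r_{14} = q_1·w_4 = -1.3720; r_{24} = q_2·w_4 = -0.4971; r_{34} = q_3·w_4 = -2.6815.
u_4 = w_4 + 1.3720·q_1 + 0.4971·q_2 + 2.6815·q_3 = (0.4233, 3.8090, 2.1931, 0.4233, 0.0578).

u_4 = (0.4233, 3.8090, 2.1931, 0.4233, 0.0578)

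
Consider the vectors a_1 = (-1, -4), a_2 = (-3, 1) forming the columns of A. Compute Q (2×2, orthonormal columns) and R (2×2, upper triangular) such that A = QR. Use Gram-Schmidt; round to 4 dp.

a_1 = (-1, -4); ‖a_1‖ = 4.1231, so q_1 = (-0.2425, -0.9701).
q_1·a_2 = (-0.2425)·(-3) + (-0.9701)·1 = -0.2425.
u_2 = a_2 + 0.2425·q_1 = (-3.0588, 0.7647).
‖u_2‖ = 3.1530, so q_2 = (-0.9701, 0.2425).

Q = [[-0.2425, -0.9701], [-0.9701, 0.2425]], R = [[4.1231, -0.2425], [0.0000, 3.1530]]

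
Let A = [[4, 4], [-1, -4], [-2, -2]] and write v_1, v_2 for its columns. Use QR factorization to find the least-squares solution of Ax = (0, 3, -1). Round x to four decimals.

x = (1.1333, -1.0333)

v_1 = (4, -1, -2); ‖v_1‖ = 4.5826, so e_1 = (0.8729, -0.2182, -0.4364).
e_1·v_2 = 0.8729·4 + (-0.2182)·(-4) + (-0.4364)·(-2) = 5.2372.
u_2 = v_2 − 5.2372·e_1 = (-0.5714, -2.8571, 0.2857).
‖u_2‖ = 2.9277, so e_2 = (-0.1952, -0.9759, 0.0976).
Qᵀb = (-0.2182, -3.0253).
Back-substitute: x_2 = -3.0253/2.9277 = -1.0333.
x_1 = (-0.2182 − 5.2372·(-1.0333))/4.5826 = 1.1333.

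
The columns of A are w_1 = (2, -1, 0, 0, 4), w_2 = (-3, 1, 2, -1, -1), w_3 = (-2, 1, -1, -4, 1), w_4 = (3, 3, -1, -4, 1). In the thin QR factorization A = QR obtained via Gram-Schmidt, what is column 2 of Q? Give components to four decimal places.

q_2 = (-0.6102, 0.1488, 0.6251, -0.3125, 0.3423)

w_1 = (2, -1, 0, 0, 4); ‖w_1‖ = 4.5826, so q_1 = (0.4364, -0.2182, 0.0000, 0.0000, 0.8729).
q_1·w_2 = 0.4364·(-3) + (-0.2182)·1 + 0.0000·2 + 0.0000·(-1) + 0.8729·(-1) = -2.4004.
u_2 = w_2 + 2.4004·q_1 = (-1.9524, 0.4762, 2.0000, -1.0000, 1.0952).
‖u_2‖ = 3.1997, so q_2 = (-0.6102, 0.1488, 0.6251, -0.3125, 0.3423).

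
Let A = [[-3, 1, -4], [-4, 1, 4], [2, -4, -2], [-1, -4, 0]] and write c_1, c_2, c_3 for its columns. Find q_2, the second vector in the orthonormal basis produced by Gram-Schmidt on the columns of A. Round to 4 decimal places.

q_1 = c_1/‖c_1‖ = (-3, -4, 2, -1)/5.4772 = (-0.5477, -0.7303, 0.3651, -0.1826).
r_{12} = q_1·c_2 = -2.0083.
u_2 = c_2 + 2.0083·q_1 = (-0.1000, -0.4667, -3.2667, -4.3667).
‖u_2‖ = 5.4742, so q_2 = (-0.0183, -0.0852, -0.5967, -0.7977).

q_2 = (-0.0183, -0.0852, -0.5967, -0.7977)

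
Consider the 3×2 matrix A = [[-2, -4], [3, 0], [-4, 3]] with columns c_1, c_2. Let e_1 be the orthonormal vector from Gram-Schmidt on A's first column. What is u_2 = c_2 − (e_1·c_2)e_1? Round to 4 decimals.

u_2 = (-4.2759, 0.4138, 2.4483)

c_1 = (-2, 3, -4); ‖c_1‖ = 5.3852, so e_1 = (-0.3714, 0.5571, -0.7428).
e_1·c_2 = (-0.3714)·(-4) + 0.5571·0 + (-0.7428)·3 = -0.7428.
u_2 = c_2 + 0.7428·e_1 = (-4.2759, 0.4138, 2.4483).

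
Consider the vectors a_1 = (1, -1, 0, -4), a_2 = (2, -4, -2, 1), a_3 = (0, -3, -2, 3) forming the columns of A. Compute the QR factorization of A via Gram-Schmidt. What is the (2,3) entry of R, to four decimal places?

r_{23} = 4.0179

e_1 = a_1/‖a_1‖ = (1, -1, 0, -4)/4.2426 = (0.2357, -0.2357, 0.0000, -0.9428).
r_{12} = e_1·a_2 = 0.4714.
u_2 = a_2 − 0.4714·e_1 = (1.8889, -3.8889, -2.0000, 1.4444).
‖u_2‖ = 4.9777, so e_2 = (0.3795, -0.7813, -0.4018, 0.2902).
r_{23} = e_2·a_3 = 4.0179.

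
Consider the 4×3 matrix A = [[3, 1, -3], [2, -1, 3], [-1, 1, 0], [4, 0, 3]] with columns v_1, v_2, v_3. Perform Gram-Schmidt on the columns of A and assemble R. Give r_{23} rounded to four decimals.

v_1 = (3, 2, -1, 4); ‖v_1‖ = 5.4772, so e_1 = (0.5477, 0.3651, -0.1826, 0.7303).
e_1·v_2 = 0.5477·1 + 0.3651·(-1) + (-0.1826)·1 + 0.7303·0 = 0.0000.
u_2 = v_2 + 0.0000·e_1 = (1.0000, -1.0000, 1.0000, 0.0000).
‖u_2‖ = 1.7321, so e_2 = (0.5774, -0.5774, 0.5774, 0.0000).
r_{23} = e_2·v_3 = -3.4641.

r_{23} = -3.4641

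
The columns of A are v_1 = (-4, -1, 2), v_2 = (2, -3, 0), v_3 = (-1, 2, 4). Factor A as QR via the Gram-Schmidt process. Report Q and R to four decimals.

Q = [[-0.8729, 0.3049, 0.3810], [-0.2182, -0.9423, 0.2540], [0.4364, 0.1386, 0.8890]], R = [[4.5826, -1.0911, 2.1822], [0.0000, 3.4365, -1.6351], [0.0000, 0.0000, 3.6830]]

e_1 = v_1/‖v_1‖ = (-4, -1, 2)/4.5826 = (-0.8729, -0.2182, 0.4364).
r_{12} = e_1·v_2 = -1.0911.
u_2 = v_2 + 1.0911·e_1 = (1.0476, -3.2381, 0.4762).
‖u_2‖ = 3.4365, so e_2 = (0.3049, -0.9423, 0.1386).
r_{13} = e_1·v_3 = 2.1822; r_{23} = e_2·v_3 = -1.6351.
u_3 = v_3 − 2.1822·e_1 + 1.6351·e_2 = (1.4032, 0.9355, 3.2742).
‖u_3‖ = 3.6830, so e_3 = (0.3810, 0.2540, 0.8890).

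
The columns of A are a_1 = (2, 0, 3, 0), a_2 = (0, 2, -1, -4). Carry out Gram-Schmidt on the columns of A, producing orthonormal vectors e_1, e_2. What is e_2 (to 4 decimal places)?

e_2 = (0.1024, 0.4438, -0.0683, -0.8876)

a_1 = (2, 0, 3, 0); ‖a_1‖ = 3.6056, so e_1 = (0.5547, 0.0000, 0.8321, 0.0000).
e_1·a_2 = 0.5547·0 + 0.0000·2 + 0.8321·(-1) + 0.0000·(-4) = -0.8321.
u_2 = a_2 + 0.8321·e_1 = (0.4615, 2.0000, -0.3077, -4.0000).
‖u_2‖ = 4.5064, so e_2 = (0.1024, 0.4438, -0.0683, -0.8876).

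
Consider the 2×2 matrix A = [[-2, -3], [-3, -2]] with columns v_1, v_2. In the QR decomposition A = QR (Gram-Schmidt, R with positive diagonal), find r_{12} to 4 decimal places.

v_1 = (-2, -3); ‖v_1‖ = 3.6056, so e_1 = (-0.5547, -0.8321).
r_{12} = e_1·v_2 = 3.3282.

r_{12} = 3.3282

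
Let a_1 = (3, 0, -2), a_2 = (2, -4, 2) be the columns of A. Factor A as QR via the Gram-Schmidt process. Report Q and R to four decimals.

Q = [[0.8321, 0.3161], [0.0000, -0.8218], [-0.5547, 0.4741]], R = [[3.6056, 0.5547], [0.0000, 4.8675]]

a_1 = (3, 0, -2); ‖a_1‖ = 3.6056, so q_1 = (0.8321, 0.0000, -0.5547).
q_1·a_2 = 0.8321·2 + 0.0000·(-4) + (-0.5547)·2 = 0.5547.
u_2 = a_2 − 0.5547·q_1 = (1.5385, -4.0000, 2.3077).
‖u_2‖ = 4.8675, so q_2 = (0.3161, -0.8218, 0.4741).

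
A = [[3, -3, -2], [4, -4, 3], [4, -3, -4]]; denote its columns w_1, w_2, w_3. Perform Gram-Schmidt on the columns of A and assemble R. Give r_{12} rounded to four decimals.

w_1 = (3, 4, 4); ‖w_1‖ = 6.4031, so q_1 = (0.4685, 0.6247, 0.6247).
r_{12} = q_1·w_2 = -5.7784.

r_{12} = -5.7784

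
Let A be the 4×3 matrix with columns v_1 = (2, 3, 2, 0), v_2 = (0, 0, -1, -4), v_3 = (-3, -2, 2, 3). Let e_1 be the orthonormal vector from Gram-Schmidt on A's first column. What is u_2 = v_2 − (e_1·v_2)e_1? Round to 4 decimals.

u_2 = (0.2353, 0.3529, -0.7647, -4.0000)

v_1 = (2, 3, 2, 0); ‖v_1‖ = 4.1231, so e_1 = (0.4851, 0.7276, 0.4851, 0.0000).
e_1·v_2 = 0.4851·0 + 0.7276·0 + 0.4851·(-1) + 0.0000·(-4) = -0.4851.
u_2 = v_2 + 0.4851·e_1 = (0.2353, 0.3529, -0.7647, -4.0000).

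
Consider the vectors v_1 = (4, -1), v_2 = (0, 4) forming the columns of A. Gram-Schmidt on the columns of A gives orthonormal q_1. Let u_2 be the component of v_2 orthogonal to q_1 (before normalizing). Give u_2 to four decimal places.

v_1 = (4, -1); ‖v_1‖ = 4.1231, so q_1 = (0.9701, -0.2425).
q_1·v_2 = 0.9701·0 + (-0.2425)·4 = -0.9701.
u_2 = v_2 + 0.9701·q_1 = (0.9412, 3.7647).

u_2 = (0.9412, 3.7647)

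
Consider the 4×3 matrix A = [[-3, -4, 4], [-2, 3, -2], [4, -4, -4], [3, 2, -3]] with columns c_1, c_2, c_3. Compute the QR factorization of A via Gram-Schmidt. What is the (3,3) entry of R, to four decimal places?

r_{33} = 3.3123

c_1 = (-3, -2, 4, 3); ‖c_1‖ = 6.1644, so q_1 = (-0.4867, -0.3244, 0.6489, 0.4867).
q_1·c_2 = (-0.4867)·(-4) + (-0.3244)·3 + 0.6489·(-4) + 0.4867·2 = -0.6489.
u_2 = c_2 + 0.6489·q_1 = (-4.3158, 2.7895, -3.5789, 2.3158).
‖u_2‖ = 6.6767, so q_2 = (-0.6464, 0.4178, -0.5360, 0.3468).
q_1·c_3 = (-0.4867)·4 + (-0.3244)·(-2) + 0.6489·(-4) + 0.4867·(-3) = -5.3533; q_2·c_3 = (-0.6464)·4 + 0.4178·(-2) + (-0.5360)·(-4) + 0.3468·(-3) = -2.3175.
u_3 = c_3 + 5.3533·q_1 + 2.3175·q_2 = (-0.1033, -2.7686, -1.7686, 0.4091).
r_{33} = ‖u_3‖ = 3.3123.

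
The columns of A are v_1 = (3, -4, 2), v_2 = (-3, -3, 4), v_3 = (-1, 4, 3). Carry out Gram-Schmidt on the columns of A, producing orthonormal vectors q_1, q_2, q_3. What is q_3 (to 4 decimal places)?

v_1 = (3, -4, 2); ‖v_1‖ = 5.3852, so q_1 = (0.5571, -0.7428, 0.3714).
q_1·v_2 = 0.5571·(-3) + (-0.7428)·(-3) + 0.3714·4 = 2.0426.
u_2 = v_2 − 2.0426·q_1 = (-4.1379, -1.4828, 3.2414).
‖u_2‖ = 5.4615, so q_2 = (-0.7577, -0.2715, 0.5935).
q_1·v_3 = 0.5571·(-1) + (-0.7428)·4 + 0.3714·3 = -2.4140; q_2·v_3 = (-0.7577)·(-1) + (-0.2715)·4 + 0.5935·3 = 1.4522.
u_3 = v_3 + 2.4140·q_1 − 1.4522·q_2 = (1.4451, 2.6012, 3.0347).
‖u_3‖ = 4.2501, so q_3 = (0.3400, 0.6120, 0.7140).

q_3 = (0.3400, 0.6120, 0.7140)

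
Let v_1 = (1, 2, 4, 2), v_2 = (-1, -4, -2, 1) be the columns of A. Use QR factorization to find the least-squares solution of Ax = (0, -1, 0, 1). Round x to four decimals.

v_1 = (1, 2, 4, 2); ‖v_1‖ = 5.0000, so q_1 = (0.2000, 0.4000, 0.8000, 0.4000).
q_1·v_2 = 0.2000·(-1) + 0.4000·(-4) + 0.8000·(-2) + 0.4000·1 = -3.0000.
u_2 = v_2 + 3.0000·q_1 = (-0.4000, -2.8000, 0.4000, 2.2000).
‖u_2‖ = 3.6056, so q_2 = (-0.1109, -0.7766, 0.1109, 0.6102).
Qᵀb = (0.0000, 1.3868).
Back-substitute: x_2 = 1.3868/3.6056 = 0.3846.
x_1 = (0.0000 + 3.0000·0.3846)/5.0000 = 0.2308.

x = (0.2308, 0.3846)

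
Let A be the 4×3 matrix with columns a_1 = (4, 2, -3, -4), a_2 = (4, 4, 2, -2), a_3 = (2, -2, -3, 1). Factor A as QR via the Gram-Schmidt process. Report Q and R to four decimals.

a_1 = (4, 2, -3, -4); ‖a_1‖ = 6.7082, so e_1 = (0.5963, 0.2981, -0.4472, -0.5963).
e_1·a_2 = 0.5963·4 + 0.2981·4 + (-0.4472)·2 + (-0.5963)·(-2) = 3.8759.
u_2 = a_2 − 3.8759·e_1 = (1.6889, 2.8444, 3.7333, 0.3111).
‖u_2‖ = 4.9978, so e_2 = (0.3379, 0.5691, 0.7470, 0.0622).
e_1·a_3 = 0.5963·2 + 0.2981·(-2) + (-0.4472)·(-3) + (-0.5963)·1 = 1.3416; e_2·a_3 = 0.3379·2 + 0.5691·(-2) + 0.7470·(-3) + 0.0622·1 = -2.6412.
u_3 = a_3 − 1.3416·e_1 + 2.6412·e_2 = (2.0925, -0.8968, -0.4270, 1.9644).
‖u_3‖ = 3.0371, so e_3 = (0.6890, -0.2953, -0.1406, 0.6468).

Q = [[0.5963, 0.3379, 0.6890], [0.2981, 0.5691, -0.2953], [-0.4472, 0.7470, -0.1406], [-0.5963, 0.0622, 0.6468]], R = [[6.7082, 3.8759, 1.3416], [0.0000, 4.9978, -2.6412], [0.0000, 0.0000, 3.0371]]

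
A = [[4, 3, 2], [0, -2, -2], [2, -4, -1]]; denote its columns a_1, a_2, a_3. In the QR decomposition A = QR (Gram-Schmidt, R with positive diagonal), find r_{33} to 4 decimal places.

r_{33} = 1.1790

e_1 = a_1/‖a_1‖ = (4, 0, 2)/4.4721 = (0.8944, 0.0000, 0.4472).
r_{12} = e_1·a_2 = 0.8944.
u_2 = a_2 − 0.8944·e_1 = (2.2000, -2.0000, -4.4000).
‖u_2‖ = 5.3104, so e_2 = (0.4143, -0.3766, -0.8286).
r_{13} = e_1·a_3 = 1.3416; r_{23} = e_2·a_3 = 2.4104.
u_3 = a_3 − 1.3416·e_1 − 2.4104·e_2 = (-0.1986, -1.0922, 0.3972).
r_{33} = ‖u_3‖ = 1.1790.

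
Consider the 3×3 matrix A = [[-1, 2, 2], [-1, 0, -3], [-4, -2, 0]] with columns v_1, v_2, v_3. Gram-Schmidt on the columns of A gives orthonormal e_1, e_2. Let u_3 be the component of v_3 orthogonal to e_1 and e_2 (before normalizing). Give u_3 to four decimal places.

v_1 = (-1, -1, -4); ‖v_1‖ = 4.2426, so e_1 = (-0.2357, -0.2357, -0.9428).
e_1·v_2 = (-0.2357)·2 + (-0.2357)·0 + (-0.9428)·(-2) = 1.4142.
u_2 = v_2 − 1.4142·e_1 = (2.3333, 0.3333, -0.6667).
‖u_2‖ = 2.4495, so e_2 = (0.9526, 0.1361, -0.2722).
e_1·v_3 = (-0.2357)·2 + (-0.2357)·(-3) + (-0.9428)·0 = 0.2357; e_2·v_3 = 0.9526·2 + 0.1361·(-3) + (-0.2722)·0 = 1.4969.
u_3 = v_3 − 0.2357·e_1 − 1.4969·e_2 = (0.6296, -3.1481, 0.6296).

u_3 = (0.6296, -3.1481, 0.6296)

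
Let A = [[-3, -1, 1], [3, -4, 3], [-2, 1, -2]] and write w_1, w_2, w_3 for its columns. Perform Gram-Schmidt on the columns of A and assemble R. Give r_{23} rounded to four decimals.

w_1 = (-3, 3, -2); ‖w_1‖ = 4.6904, so q_1 = (-0.6396, 0.6396, -0.4264).
q_1·w_2 = (-0.6396)·(-1) + 0.6396·(-4) + (-0.4264)·1 = -2.3452.
u_2 = w_2 + 2.3452·q_1 = (-2.5000, -2.5000, 0.0000).
‖u_2‖ = 3.5355, so q_2 = (-0.7071, -0.7071, 0.0000).
r_{23} = q_2·w_3 = -2.8284.

r_{23} = -2.8284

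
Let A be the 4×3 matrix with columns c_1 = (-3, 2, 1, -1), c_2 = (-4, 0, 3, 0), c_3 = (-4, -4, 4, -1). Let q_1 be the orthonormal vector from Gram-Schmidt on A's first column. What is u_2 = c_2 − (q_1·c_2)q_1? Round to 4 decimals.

c_1 = (-3, 2, 1, -1); ‖c_1‖ = 3.8730, so q_1 = (-0.7746, 0.5164, 0.2582, -0.2582).
q_1·c_2 = (-0.7746)·(-4) + 0.5164·0 + 0.2582·3 + (-0.2582)·0 = 3.8730.
u_2 = c_2 − 3.8730·q_1 = (-1.0000, -2.0000, 2.0000, 1.0000).

u_2 = (-1.0000, -2.0000, 2.0000, 1.0000)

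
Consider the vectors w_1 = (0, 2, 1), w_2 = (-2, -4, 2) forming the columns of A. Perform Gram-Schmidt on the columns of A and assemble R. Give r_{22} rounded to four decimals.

w_1 = (0, 2, 1); ‖w_1‖ = 2.2361, so e_1 = (0.0000, 0.8944, 0.4472).
e_1·w_2 = 0.0000·(-2) + 0.8944·(-4) + 0.4472·2 = -2.6833.
u_2 = w_2 + 2.6833·e_1 = (-2.0000, -1.6000, 3.2000).
r_{22} = ‖u_2‖ = 4.0988.

r_{22} = 4.0988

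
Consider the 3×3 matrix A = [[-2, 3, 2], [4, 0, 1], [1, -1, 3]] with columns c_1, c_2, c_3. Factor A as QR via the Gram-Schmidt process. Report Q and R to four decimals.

Q = [[-0.4364, 0.8427, 0.3152], [0.8729, 0.4815, -0.0788], [0.2182, -0.2408, 0.9457]], R = [[4.5826, -1.5275, 0.6547], [0.0000, 2.7689, 1.4446], [0.0000, 0.0000, 3.3889]]

c_1 = (-2, 4, 1); ‖c_1‖ = 4.5826, so q_1 = (-0.4364, 0.8729, 0.2182).
q_1·c_2 = (-0.4364)·3 + 0.8729·0 + 0.2182·(-1) = -1.5275.
u_2 = c_2 + 1.5275·q_1 = (2.3333, 1.3333, -0.6667).
‖u_2‖ = 2.7689, so q_2 = (0.8427, 0.4815, -0.2408).
q_1·c_3 = (-0.4364)·2 + 0.8729·1 + 0.2182·3 = 0.6547; q_2·c_3 = 0.8427·2 + 0.4815·1 + (-0.2408)·3 = 1.4446.
u_3 = c_3 − 0.6547·q_1 − 1.4446·q_2 = (1.0683, -0.2671, 3.2050).
‖u_3‖ = 3.3889, so q_3 = (0.3152, -0.0788, 0.9457).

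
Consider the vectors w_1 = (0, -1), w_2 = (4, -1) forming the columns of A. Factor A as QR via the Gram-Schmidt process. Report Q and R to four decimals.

w_1 = (0, -1); ‖w_1‖ = 1.0000, so q_1 = (0.0000, -1.0000).
q_1·w_2 = 0.0000·4 + (-1.0000)·(-1) = 1.0000.
u_2 = w_2 − 1.0000·q_1 = (4.0000, 0.0000).
‖u_2‖ = 4.0000, so q_2 = (1.0000, 0.0000).

Q = [[0.0000, 1.0000], [-1.0000, 0.0000]], R = [[1.0000, 1.0000], [0.0000, 4.0000]]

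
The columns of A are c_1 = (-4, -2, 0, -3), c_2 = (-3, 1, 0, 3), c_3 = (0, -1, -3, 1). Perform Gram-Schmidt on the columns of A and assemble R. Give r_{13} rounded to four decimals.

c_1 = (-4, -2, 0, -3); ‖c_1‖ = 5.3852, so e_1 = (-0.7428, -0.3714, 0.0000, -0.5571).
r_{13} = e_1·c_3 = -0.1857.

r_{13} = -0.1857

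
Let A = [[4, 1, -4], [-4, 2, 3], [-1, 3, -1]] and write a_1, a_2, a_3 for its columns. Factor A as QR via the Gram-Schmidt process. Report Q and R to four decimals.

Q = [[0.6963, 0.5225, 0.4921], [-0.6963, 0.3255, 0.6397], [-0.1741, 0.7881, -0.5905]], R = [[5.7446, -1.2185, -4.7001], [0.0000, 3.5377, -1.9016], [0.0000, 0.0000, 0.5413]]

q_1 = a_1/‖a_1‖ = (4, -4, -1)/5.7446 = (0.6963, -0.6963, -0.1741).
r_{12} = q_1·a_2 = -1.2185.
u_2 = a_2 + 1.2185·q_1 = (1.8485, 1.1515, 2.7879).
‖u_2‖ = 3.5377, so q_2 = (0.5225, 0.3255, 0.7881).
r_{13} = q_1·a_3 = -4.7001; r_{23} = q_2·a_3 = -1.9016.
u_3 = a_3 + 4.7001·q_1 + 1.9016·q_2 = (0.2663, 0.3462, -0.3196).
‖u_3‖ = 0.5413, so q_3 = (0.4921, 0.6397, -0.5905).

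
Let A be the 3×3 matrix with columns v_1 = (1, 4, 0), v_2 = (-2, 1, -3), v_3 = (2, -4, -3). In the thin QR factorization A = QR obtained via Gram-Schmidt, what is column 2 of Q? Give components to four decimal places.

q_1 = v_1/‖v_1‖ = (1, 4, 0)/4.1231 = (0.2425, 0.9701, 0.0000).
r_{12} = q_1·v_2 = 0.4851.
u_2 = v_2 − 0.4851·q_1 = (-2.1176, 0.5294, -3.0000).
‖u_2‖ = 3.7101, so q_2 = (-0.5708, 0.1427, -0.8086).

q_2 = (-0.5708, 0.1427, -0.8086)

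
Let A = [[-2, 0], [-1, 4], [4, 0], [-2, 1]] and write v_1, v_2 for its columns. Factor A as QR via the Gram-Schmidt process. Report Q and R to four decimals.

Q = [[-0.4000, -0.1217], [-0.2000, 0.9532], [0.8000, 0.2434], [-0.4000, 0.1318]], R = [[5.0000, -1.2000], [0.0000, 3.9446]]

v_1 = (-2, -1, 4, -2); ‖v_1‖ = 5.0000, so q_1 = (-0.4000, -0.2000, 0.8000, -0.4000).
q_1·v_2 = (-0.4000)·0 + (-0.2000)·4 + 0.8000·0 + (-0.4000)·1 = -1.2000.
u_2 = v_2 + 1.2000·q_1 = (-0.4800, 3.7600, 0.9600, 0.5200).
‖u_2‖ = 3.9446, so q_2 = (-0.1217, 0.9532, 0.2434, 0.1318).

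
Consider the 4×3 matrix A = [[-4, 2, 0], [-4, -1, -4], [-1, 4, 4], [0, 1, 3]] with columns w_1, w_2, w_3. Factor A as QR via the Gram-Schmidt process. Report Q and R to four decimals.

w_1 = (-4, -4, -1, 0); ‖w_1‖ = 5.7446, so e_1 = (-0.6963, -0.6963, -0.1741, 0.0000).
e_1·w_2 = (-0.6963)·2 + (-0.6963)·(-1) + (-0.1741)·4 + 0.0000·1 = -1.3926.
u_2 = w_2 + 1.3926·e_1 = (1.0303, -1.9697, 3.7576, 1.0000).
‖u_2‖ = 4.4789, so e_2 = (0.2300, -0.4398, 0.8389, 0.2233).
e_1·w_3 = (-0.6963)·0 + (-0.6963)·(-4) + (-0.1741)·4 + 0.0000·3 = 2.0889; e_2·w_3 = 0.2300·0 + (-0.4398)·(-4) + 0.8389·4 + 0.2233·3 = 5.7847.
u_3 = w_3 − 2.0889·e_1 − 5.7847·e_2 = (0.1239, -0.0015, -0.4894, 1.7085).
‖u_3‖ = 1.7815, so e_3 = (0.0695, -0.0008, -0.2747, 0.9590).

Q = [[-0.6963, 0.2300, 0.0695], [-0.6963, -0.4398, -0.0008], [-0.1741, 0.8389, -0.2747], [0.0000, 0.2233, 0.9590]], R = [[5.7446, -1.3926, 2.0889], [0.0000, 4.4789, 5.7847], [0.0000, 0.0000, 1.7815]]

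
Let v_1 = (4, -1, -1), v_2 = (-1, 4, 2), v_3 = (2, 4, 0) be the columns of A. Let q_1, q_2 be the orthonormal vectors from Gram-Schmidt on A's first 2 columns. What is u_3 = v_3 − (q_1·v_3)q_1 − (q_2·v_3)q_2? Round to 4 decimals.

v_1 = (4, -1, -1); ‖v_1‖ = 4.2426, so q_1 = (0.9428, -0.2357, -0.2357).
q_1·v_2 = 0.9428·(-1) + (-0.2357)·4 + (-0.2357)·2 = -2.3570.
u_2 = v_2 + 2.3570·q_1 = (1.2222, 3.4444, 1.4444).
‖u_2‖ = 3.9299, so q_2 = (0.3110, 0.8765, 0.3675).
q_1·v_3 = 0.9428·2 + (-0.2357)·4 + (-0.2357)·0 = 0.9428; q_2·v_3 = 0.3110·2 + 0.8765·4 + 0.3675·0 = 4.1279.
u_3 = v_3 − 0.9428·q_1 − 4.1279·q_2 = (-0.1727, 0.6043, -1.2950).

u_3 = (-0.1727, 0.6043, -1.2950)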